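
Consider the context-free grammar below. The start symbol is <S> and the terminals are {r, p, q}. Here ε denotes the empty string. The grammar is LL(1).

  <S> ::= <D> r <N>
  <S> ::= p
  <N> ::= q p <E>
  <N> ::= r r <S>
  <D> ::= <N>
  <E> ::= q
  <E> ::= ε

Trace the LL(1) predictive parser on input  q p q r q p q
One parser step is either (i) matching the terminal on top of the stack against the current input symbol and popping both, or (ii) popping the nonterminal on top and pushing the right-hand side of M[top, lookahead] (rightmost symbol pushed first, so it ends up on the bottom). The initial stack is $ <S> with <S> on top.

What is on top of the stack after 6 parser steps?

q

     Stack            Input            Action
  1  $ <S>            q p q r q p q $  expand <S> ::= <D> r <N>
  2  $ <N> r <D>      q p q r q p q $  expand <D> ::= <N>
  3  $ <N> r <N>      q p q r q p q $  expand <N> ::= q p <E>
  4  $ <N> r <E> p q  q p q r q p q $  match q
  5  $ <N> r <E> p    p q r q p q $    match p
  6  $ <N> r <E>      q r q p q $      expand <E> ::= q
Stack after step 6: $ <N> r q (top = q).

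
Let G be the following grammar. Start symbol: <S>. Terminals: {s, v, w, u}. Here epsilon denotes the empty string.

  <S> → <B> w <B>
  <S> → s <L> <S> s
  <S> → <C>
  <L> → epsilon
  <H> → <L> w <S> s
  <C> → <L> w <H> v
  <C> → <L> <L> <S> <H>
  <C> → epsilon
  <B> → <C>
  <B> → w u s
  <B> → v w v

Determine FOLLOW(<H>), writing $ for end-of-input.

{$, s, v, w}

FIRST(<L>) = {epsilon}
FIRST(<H>) = {w}  (via <L> w <S> s)
FIRST(<S>) = {epsilon, s, v, w}  (via <B> w <B>, <C>)
FIRST(<C>) = {epsilon, s, v, w}  (via <L> w <H> v, <L> <L> <S> <H>)
FIRST(<B>) = {epsilon, s, v, w}  (via <C>)
FOLLOW(<S>) includes $ since <S> is the start symbol.
FOLLOW(<S>): in <S>→s <L> <S> s, <S> is followed by s with FIRST {s}; in <H>→<L> w <S> s, <S> is followed by s with FIRST {s}; in <C>→<L> <L> <S> <H>, <S> is followed by <H> with FIRST {w}. Thus FOLLOW(<S>) = {$, s, w}.
FOLLOW(<L>): in <S>→s <L> <S> s, <L> is followed by <S> s with FIRST {s, v, w}; in <H>→<L> w <S> s, <L> is followed by w <S> s with FIRST {w}; in <C>→<L> w <H> v, <L> is followed by w <H> v with FIRST {w}; in <C>→<L> <L> <S> <H> (occurrence 1), <L> is followed by <L> <S> <H> with FIRST {s, v, w}; in <C>→<L> <L> <S> <H> (occurrence 2), <L> is followed by <S> <H> with FIRST {s, v, w}. Thus FOLLOW(<L>) = {s, v, w}.
FOLLOW(<B>): in <S>→<B> w <B> (occurrence 1), <B> is followed by w <B> with FIRST {w}; in <S>→<B> w <B> (occurrence 2), the suffix after <B> is empty, so FOLLOW(<B>) ⊇ FOLLOW(<S>) = {$, s, w}. Thus FOLLOW(<B>) = {$, s, w}.
FOLLOW(<C>): in <S>→<C>, the suffix after <C> is empty, so FOLLOW(<C>) ⊇ FOLLOW(<S>) = {$, s, w}; in <B>→<C>, the suffix after <C> is empty, so FOLLOW(<C>) ⊇ FOLLOW(<B>) = {$, s, w}. Thus FOLLOW(<C>) = {$, s, w}.
FOLLOW(<H>): in <C>→<L> w <H> v, <H> is followed by v with FIRST {v}; in <C>→<L> <L> <S> <H>, the suffix after <H> is empty, so FOLLOW(<H>) ⊇ FOLLOW(<C>) = {$, s, w}. Thus FOLLOW(<H>) = {$, s, v, w}.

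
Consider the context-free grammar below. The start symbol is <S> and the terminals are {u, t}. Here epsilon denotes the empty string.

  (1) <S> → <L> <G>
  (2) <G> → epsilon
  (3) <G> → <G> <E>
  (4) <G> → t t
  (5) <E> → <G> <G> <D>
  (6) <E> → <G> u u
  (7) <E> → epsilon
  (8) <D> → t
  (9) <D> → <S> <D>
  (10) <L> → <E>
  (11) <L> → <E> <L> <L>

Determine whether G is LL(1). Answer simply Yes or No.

No

FIRST(<S>) = {epsilon, t, u}
FIRST(<G>) = {epsilon, t, u}
FIRST(<E>) = {epsilon, t, u}
FIRST(<D>) = {t, u}
FIRST(<L>) = {epsilon, t, u}
FOLLOW(<S>) = {$, t, u}
FOLLOW(<G>) = {$, t, u}
FOLLOW(<E>) = {$, t, u}
FOLLOW(<D>) = {$, t, u}
FOLLOW(<L>) = {$, t, u}
Cell M[<D>, t] receives both <D> → t and <D> → <S> <D> — the grammar is not LL(1).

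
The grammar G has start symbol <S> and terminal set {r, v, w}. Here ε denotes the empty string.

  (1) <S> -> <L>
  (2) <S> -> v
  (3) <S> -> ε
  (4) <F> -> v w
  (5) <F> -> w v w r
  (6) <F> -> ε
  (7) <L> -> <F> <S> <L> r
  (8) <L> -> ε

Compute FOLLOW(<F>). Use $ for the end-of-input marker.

{r, v, w}

FIRST(<F>): from <F>->v w we get {v}; from <F>->w v w r we get {w}; from <F>->ε we get {ε}. So FIRST(<F>) = {ε, v, w}.
FIRST(<S>): from <S>-><L> we get {ε, r, v, w}; from <S>->v we get {v}; from <S>->ε we get {ε}. So FIRST(<S>) = {ε, r, v, w}.
FIRST(<L>): from <L>-><F> <S> <L> r we get {r, v, w}; from <L>->ε we get {ε}. So FIRST(<L>) = {ε, r, v, w}.
FOLLOW(<S>) includes $ since <S> is the start symbol.
FOLLOW(<S>): in <L>-><F> <S> <L> r, <S> is followed by <L> r with FIRST {r, v, w}. Thus FOLLOW(<S>) = {$, r, v, w}.
FOLLOW(<F>): in <L>-><F> <S> <L> r, <F> is followed by <S> <L> r with FIRST {r, v, w}. Thus FOLLOW(<F>) = {r, v, w}.
FOLLOW(<L>): in <S>-><L>, the suffix after <L> is empty, so FOLLOW(<L>) ⊇ FOLLOW(<S>) = {$, r, v, w}; in <L>-><F> <S> <L> r, <L> is followed by r with FIRST {r}. Thus FOLLOW(<L>) = {$, r, v, w}.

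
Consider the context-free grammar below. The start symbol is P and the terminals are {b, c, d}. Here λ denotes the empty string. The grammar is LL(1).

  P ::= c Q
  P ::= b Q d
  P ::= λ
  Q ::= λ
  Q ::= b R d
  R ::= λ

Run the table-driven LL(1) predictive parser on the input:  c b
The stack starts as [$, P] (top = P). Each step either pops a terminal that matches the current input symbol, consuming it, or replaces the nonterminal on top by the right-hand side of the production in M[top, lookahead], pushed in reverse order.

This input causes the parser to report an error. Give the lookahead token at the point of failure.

$

step 1: stack=$ P  input=c b $  — expand P ::= c Q
step 2: stack=$ Q c  input=c b $  — match c
step 3: stack=$ Q  input=b $  — expand Q ::= b R d
step 4: stack=$ d R b  input=b $  — match b
step 5: stack=$ d R  input=$  — error: M[R, $] is empty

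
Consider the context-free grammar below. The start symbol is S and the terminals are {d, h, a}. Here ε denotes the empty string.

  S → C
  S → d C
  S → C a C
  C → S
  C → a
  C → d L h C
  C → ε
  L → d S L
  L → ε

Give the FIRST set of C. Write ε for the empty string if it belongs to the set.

FIRST(L) = {ε, d}
FIRST(S) = {ε, a, d}  (via C, C a C)
FIRST(C) = {ε, a, d}  (via S)

{ε, a, d}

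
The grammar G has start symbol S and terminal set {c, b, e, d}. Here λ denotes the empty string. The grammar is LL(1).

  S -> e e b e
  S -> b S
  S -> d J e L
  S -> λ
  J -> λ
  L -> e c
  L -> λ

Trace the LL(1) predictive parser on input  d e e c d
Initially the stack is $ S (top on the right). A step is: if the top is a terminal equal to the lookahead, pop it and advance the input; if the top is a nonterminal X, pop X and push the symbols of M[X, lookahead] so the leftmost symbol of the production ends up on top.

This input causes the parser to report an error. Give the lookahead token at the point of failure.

step 1: stack=$ S  input=d e e c d $  — expand S -> d J e L
step 2: stack=$ L e J d  input=d e e c d $  — match d
step 3: stack=$ L e J  input=e e c d $  — expand J -> λ
step 4: stack=$ L e  input=e e c d $  — match e
step 5: stack=$ L  input=e c d $  — expand L -> e c
step 6: stack=$ c e  input=e c d $  — match e
step 7: stack=$ c  input=c d $  — match c
step 8: stack=$  input=d $  — error: stack empty but input remains

d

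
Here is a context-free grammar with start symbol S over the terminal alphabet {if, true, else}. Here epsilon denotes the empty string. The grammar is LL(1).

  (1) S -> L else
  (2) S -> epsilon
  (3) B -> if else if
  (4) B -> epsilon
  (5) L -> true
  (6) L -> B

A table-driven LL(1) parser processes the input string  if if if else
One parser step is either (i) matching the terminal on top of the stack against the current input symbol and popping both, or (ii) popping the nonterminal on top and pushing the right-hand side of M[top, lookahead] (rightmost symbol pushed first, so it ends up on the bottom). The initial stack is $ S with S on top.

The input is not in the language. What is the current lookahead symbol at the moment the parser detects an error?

if

step 1: stack=$ S  input=if if if else $  — expand S -> L else
step 2: stack=$ else L  input=if if if else $  — expand L -> B
step 3: stack=$ else B  input=if if if else $  — expand B -> if else if
step 4: stack=$ else if else if  input=if if if else $  — match if
step 5: stack=$ else if else  input=if if else $  — error: top is terminal else but lookahead is if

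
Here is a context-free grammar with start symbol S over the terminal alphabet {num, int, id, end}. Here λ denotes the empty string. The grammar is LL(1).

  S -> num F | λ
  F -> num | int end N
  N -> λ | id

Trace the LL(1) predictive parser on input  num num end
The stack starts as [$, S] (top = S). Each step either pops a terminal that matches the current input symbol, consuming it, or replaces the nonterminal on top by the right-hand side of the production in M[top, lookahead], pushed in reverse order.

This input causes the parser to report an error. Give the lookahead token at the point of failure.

     Stack    Input          Action
  1  $ S      num num end $  expand S -> num F
  2  $ F num  num num end $  match num
  3  $ F      num end $      expand F -> num
  4  $ num    num end $      match num
  5  $        end $          error: stack empty but input remains

end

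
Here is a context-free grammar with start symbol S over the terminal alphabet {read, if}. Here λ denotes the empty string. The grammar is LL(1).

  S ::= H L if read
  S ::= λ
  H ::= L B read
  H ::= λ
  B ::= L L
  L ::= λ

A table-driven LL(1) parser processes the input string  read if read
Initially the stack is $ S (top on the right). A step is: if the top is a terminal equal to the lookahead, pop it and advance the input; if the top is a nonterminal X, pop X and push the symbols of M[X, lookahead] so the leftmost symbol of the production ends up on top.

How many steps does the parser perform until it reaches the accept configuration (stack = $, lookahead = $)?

step 1: stack=$ S  input=read if read $  — expand S ::= H L if read
step 2: stack=$ read if L H  input=read if read $  — expand H ::= L B read
step 3: stack=$ read if L read B L  input=read if read $  — expand L ::= λ
step 4: stack=$ read if L read B  input=read if read $  — expand B ::= L L
step 5: stack=$ read if L read L L  input=read if read $  — expand L ::= λ
step 6: stack=$ read if L read L  input=read if read $  — expand L ::= λ
step 7: stack=$ read if L read  input=read if read $  — match read
step 8: stack=$ read if L  input=if read $  — expand L ::= λ
step 9: stack=$ read if  input=if read $  — match if
step 10: stack=$ read  input=read $  — match read
Accept reached after 10 steps.

10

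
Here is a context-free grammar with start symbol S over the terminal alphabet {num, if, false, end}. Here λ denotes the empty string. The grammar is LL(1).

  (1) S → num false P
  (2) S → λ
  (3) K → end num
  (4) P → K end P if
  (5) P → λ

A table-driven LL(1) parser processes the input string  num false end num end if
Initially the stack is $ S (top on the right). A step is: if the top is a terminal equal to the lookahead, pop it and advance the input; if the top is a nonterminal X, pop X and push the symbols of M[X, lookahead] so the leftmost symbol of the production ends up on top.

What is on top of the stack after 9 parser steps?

if

step 1: stack=$ S  input=num false end num end if $  — expand S → num false P
step 2: stack=$ P false num  input=num false end num end if $  — match num
step 3: stack=$ P false  input=false end num end if $  — match false
step 4: stack=$ P  input=end num end if $  — expand P → K end P if
step 5: stack=$ if P end K  input=end num end if $  — expand K → end num
step 6: stack=$ if P end num end  input=end num end if $  — match end
step 7: stack=$ if P end num  input=num end if $  — match num
step 8: stack=$ if P end  input=end if $  — match end
step 9: stack=$ if P  input=if $  — expand P → λ
Stack after step 9: $ if (top = if).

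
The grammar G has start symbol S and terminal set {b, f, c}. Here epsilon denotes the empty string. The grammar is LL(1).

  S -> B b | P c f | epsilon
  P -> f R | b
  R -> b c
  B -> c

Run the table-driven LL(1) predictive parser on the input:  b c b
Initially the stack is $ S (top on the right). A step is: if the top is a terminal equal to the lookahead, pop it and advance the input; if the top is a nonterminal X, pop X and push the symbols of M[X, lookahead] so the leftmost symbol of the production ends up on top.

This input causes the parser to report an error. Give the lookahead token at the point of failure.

step 1: stack=$ S  input=b c b $  — expand S -> P c f
step 2: stack=$ f c P  input=b c b $  — expand P -> b
step 3: stack=$ f c b  input=b c b $  — match b
step 4: stack=$ f c  input=c b $  — match c
step 5: stack=$ f  input=b $  — error: top is terminal f but lookahead is b

b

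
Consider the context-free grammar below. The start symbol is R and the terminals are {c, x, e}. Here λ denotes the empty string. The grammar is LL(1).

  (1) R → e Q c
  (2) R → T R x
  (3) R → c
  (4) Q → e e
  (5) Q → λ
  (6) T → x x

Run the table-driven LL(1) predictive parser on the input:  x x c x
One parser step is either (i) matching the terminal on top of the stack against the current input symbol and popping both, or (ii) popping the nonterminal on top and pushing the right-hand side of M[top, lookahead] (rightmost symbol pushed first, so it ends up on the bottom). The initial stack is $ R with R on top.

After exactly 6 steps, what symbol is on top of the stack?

step 1: stack=$ R  input=x x c x $  — expand R → T R x
step 2: stack=$ x R T  input=x x c x $  — expand T → x x
step 3: stack=$ x R x x  input=x x c x $  — match x
step 4: stack=$ x R x  input=x c x $  — match x
step 5: stack=$ x R  input=c x $  — expand R → c
step 6: stack=$ x c  input=c x $  — match c
Stack after step 6: $ x (top = x).

x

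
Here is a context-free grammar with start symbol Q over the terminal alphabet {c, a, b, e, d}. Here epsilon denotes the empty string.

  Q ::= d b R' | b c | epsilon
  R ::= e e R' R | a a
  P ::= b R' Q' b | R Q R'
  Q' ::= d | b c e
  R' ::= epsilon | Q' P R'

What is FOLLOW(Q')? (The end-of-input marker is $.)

{a, b, e}

FIRST(Q) = {epsilon, b, d}
FIRST(R) = {a, e}
FIRST(Q') = {b, d}
FIRST(P) = {a, b, e}  (via R Q R')
FIRST(R') = {epsilon, b, d}  (via Q' P R')
FOLLOW(Q) includes $ since Q is the start symbol.
FOLLOW(Q'): in P::=b R' Q' b, Q' is followed by b with FIRST {b}; in R'::=Q' P R', Q' is followed by P R' with FIRST {a, b, e}. Thus FOLLOW(Q') = {a, b, e}.
FOLLOW(Q): in P::=R Q R', Q is followed by R' with FIRST {epsilon, b, d}; in P::=R Q R', the suffix after Q is nullable, so FOLLOW(Q) ⊇ FOLLOW(P) = {$, a, b, d, e}. Thus FOLLOW(Q) = {$, a, b, d, e}.
FOLLOW(R): in R::=e e R' R, the suffix after R is empty (adds nothing new); in P::=R Q R', R is followed by Q R' with FIRST {epsilon, b, d}; in P::=R Q R', the suffix after R is nullable, so FOLLOW(R) ⊇ FOLLOW(P) = {$, a, b, d, e}. Thus FOLLOW(R) = {$, a, b, d, e}.
FOLLOW(P): in R'::=Q' P R', P is followed by R' with FIRST {epsilon, b, d}; in R'::=Q' P R', the suffix after P is nullable, so FOLLOW(P) ⊇ FOLLOW(R') = {$, a, b, d, e}. Thus FOLLOW(P) = {$, a, b, d, e}.
FOLLOW(R'): in Q::=d b R', the suffix after R' is empty, so FOLLOW(R') ⊇ FOLLOW(Q) = {$, a, b, d, e}; in R::=e e R' R, R' is followed by R with FIRST {a, e}; in P::=b R' Q' b, R' is followed by Q' b with FIRST {b, d}; in P::=R Q R', the suffix after R' is empty, so FOLLOW(R') ⊇ FOLLOW(P) = {$, a, b, d, e}; in R'::=Q' P R', the suffix after R' is empty (adds nothing new). Thus FOLLOW(R') = {$, a, b, d, e}.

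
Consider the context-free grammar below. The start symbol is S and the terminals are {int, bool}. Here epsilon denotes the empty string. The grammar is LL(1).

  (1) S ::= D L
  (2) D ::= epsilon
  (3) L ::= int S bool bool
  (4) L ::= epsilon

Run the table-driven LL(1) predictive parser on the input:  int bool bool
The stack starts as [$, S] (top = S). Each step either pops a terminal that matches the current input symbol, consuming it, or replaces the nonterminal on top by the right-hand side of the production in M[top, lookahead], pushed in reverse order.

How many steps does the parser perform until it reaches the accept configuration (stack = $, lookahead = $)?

     Stack              Input            Action
  1  $ S                int bool bool $  expand S ::= D L
  2  $ L D              int bool bool $  expand D ::= epsilon
  3  $ L                int bool bool $  expand L ::= int S bool bool
  4  $ bool bool S int  int bool bool $  match int
  5  $ bool bool S      bool bool $      expand S ::= D L
  6  $ bool bool L D    bool bool $      expand D ::= epsilon
  7  $ bool bool L      bool bool $      expand L ::= epsilon
  8  $ bool bool        bool bool $      match bool
  9  $ bool             bool $           match bool
Accept reached after 9 steps.

9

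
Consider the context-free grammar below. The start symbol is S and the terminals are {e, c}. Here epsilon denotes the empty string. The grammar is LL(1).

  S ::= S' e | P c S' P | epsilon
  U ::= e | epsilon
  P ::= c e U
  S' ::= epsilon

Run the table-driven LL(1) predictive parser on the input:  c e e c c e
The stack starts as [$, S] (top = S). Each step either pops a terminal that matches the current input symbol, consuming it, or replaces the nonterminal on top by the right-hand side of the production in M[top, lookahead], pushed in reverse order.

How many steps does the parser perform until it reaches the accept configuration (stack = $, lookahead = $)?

      Stack           Input          Action
   1  $ S             c e e c c e $  expand S ::= P c S' P
   2  $ P S' c P      c e e c c e $  expand P ::= c e U
   3  $ P S' c U e c  c e e c c e $  match c
   4  $ P S' c U e    e e c c e $    match e
   5  $ P S' c U      e c c e $      expand U ::= e
   6  $ P S' c e      e c c e $      match e
   7  $ P S' c        c c e $        match c
   8  $ P S'          c e $          expand S' ::= epsilon
   9  $ P             c e $          expand P ::= c e U
  10  $ U e c         c e $          match c
  11  $ U e           e $            match e
  12  $ U             $              expand U ::= epsilon
Accept reached after 12 steps.

12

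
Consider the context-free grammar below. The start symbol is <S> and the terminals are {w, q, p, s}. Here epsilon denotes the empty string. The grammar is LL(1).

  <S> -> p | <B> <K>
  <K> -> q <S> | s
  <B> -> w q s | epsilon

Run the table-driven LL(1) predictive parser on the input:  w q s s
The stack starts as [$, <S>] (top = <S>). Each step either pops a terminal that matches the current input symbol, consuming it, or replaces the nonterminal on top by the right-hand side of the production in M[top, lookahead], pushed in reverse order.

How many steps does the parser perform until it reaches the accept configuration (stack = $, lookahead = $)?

step 1: stack=$ <S>  input=w q s s $  — expand <S> -> <B> <K>
step 2: stack=$ <K> <B>  input=w q s s $  — expand <B> -> w q s
step 3: stack=$ <K> s q w  input=w q s s $  — match w
step 4: stack=$ <K> s q  input=q s s $  — match q
step 5: stack=$ <K> s  input=s s $  — match s
step 6: stack=$ <K>  input=s $  — expand <K> -> s
step 7: stack=$ s  input=s $  — match s
Accept reached after 7 steps.

7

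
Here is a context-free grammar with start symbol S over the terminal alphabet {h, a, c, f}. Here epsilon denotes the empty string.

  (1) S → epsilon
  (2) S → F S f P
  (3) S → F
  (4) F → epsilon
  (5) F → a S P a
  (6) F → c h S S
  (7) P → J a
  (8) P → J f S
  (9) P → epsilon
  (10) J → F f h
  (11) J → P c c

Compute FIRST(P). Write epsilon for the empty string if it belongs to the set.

FIRST(F) = {epsilon, a, c}
FIRST(S) = {epsilon, a, c, f}  (via F S f P, F)
FIRST(P) = {epsilon, a, c, f}  (via J a, J f S)
FIRST(J) = {a, c, f}  (via F f h, P c c)

{epsilon, a, c, f}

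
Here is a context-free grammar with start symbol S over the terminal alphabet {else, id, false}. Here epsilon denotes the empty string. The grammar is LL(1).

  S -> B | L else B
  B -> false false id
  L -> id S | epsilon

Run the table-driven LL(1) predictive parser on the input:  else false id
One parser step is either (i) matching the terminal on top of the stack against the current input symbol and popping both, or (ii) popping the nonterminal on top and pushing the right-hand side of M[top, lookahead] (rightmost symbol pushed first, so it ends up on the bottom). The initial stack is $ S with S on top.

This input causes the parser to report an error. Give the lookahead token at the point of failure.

id

     Stack             Input            Action
  1  $ S               else false id $  expand S -> L else B
  2  $ B else L        else false id $  expand L -> epsilon
  3  $ B else          else false id $  match else
  4  $ B               false id $       expand B -> false false id
  5  $ id false false  false id $       match false
  6  $ id false        id $             error: top is terminal false but lookahead is id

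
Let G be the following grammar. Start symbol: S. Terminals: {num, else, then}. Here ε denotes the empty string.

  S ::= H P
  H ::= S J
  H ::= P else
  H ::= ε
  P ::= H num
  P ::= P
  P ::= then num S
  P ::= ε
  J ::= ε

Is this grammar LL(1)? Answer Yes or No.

No

FIRST(S) = {ε, else, num, then}
FIRST(H) = {ε, else, num, then}
FIRST(P) = {ε, else, num, then}
FIRST(J) = {ε}
FOLLOW(S) = {$, else, num, then}
FOLLOW(H) = {$, else, num, then}
FOLLOW(P) = {$, else, num, then}
FOLLOW(J) = {$, else, num, then}
Cell M[H, $] receives both H ::= S J and H ::= ε — the grammar is not LL(1).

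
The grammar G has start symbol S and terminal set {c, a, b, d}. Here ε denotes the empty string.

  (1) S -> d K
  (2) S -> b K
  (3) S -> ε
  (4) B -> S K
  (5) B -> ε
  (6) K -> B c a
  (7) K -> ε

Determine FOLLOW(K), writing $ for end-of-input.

{$, b, c, d}

FIRST(S): from S->d K we get {d}; from S->b K we get {b}; from S->ε we get {ε}. So FIRST(S) = {ε, b, d}.
FIRST(B): from B->S K we get {ε, b, c, d}; from B->ε we get {ε}. So FIRST(B) = {ε, b, c, d}.
FIRST(K): from K->B c a we get {b, c, d}; from K->ε we get {ε}. So FIRST(K) = {ε, b, c, d}.
FOLLOW(S) includes $ since S is the start symbol.
FOLLOW(B): in K->B c a, B is followed by c a with FIRST {c}. Thus FOLLOW(B) = {c}.
FOLLOW(S): in B->S K, S is followed by K with FIRST {ε, b, c, d}; in B->S K, the suffix after S is nullable, so FOLLOW(S) ⊇ FOLLOW(B) = {c}. Thus FOLLOW(S) = {$, b, c, d}.
FOLLOW(K): in S->d K, the suffix after K is empty, so FOLLOW(K) ⊇ FOLLOW(S) = {$, b, c, d}; in S->b K, the suffix after K is empty, so FOLLOW(K) ⊇ FOLLOW(S) = {$, b, c, d}; in B->S K, the suffix after K is empty, so FOLLOW(K) ⊇ FOLLOW(B) = {c}. Thus FOLLOW(K) = {$, b, c, d}.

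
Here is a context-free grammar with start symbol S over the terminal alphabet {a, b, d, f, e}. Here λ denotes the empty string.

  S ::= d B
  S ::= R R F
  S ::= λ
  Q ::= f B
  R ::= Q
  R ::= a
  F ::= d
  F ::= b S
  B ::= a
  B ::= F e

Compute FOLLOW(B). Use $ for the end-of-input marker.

FIRST(Q) = {f}
FIRST(F) = {b, d}
FIRST(R) = {a, f}  (via Q)
FIRST(B) = {a, b, d}  (via F e)
FIRST(S) = {λ, a, d, f}  (via R R F)
FOLLOW(S) includes $ since S is the start symbol.
FOLLOW(R): in S::=R R F (occurrence 1), R is followed by R F with FIRST {a, f}; in S::=R R F (occurrence 2), R is followed by F with FIRST {b, d}. Thus FOLLOW(R) = {a, b, d, f}.
FOLLOW(Q): in R::=Q, the suffix after Q is empty, so FOLLOW(Q) ⊇ FOLLOW(R) = {a, b, d, f}. Thus FOLLOW(Q) = {a, b, d, f}.
FOLLOW(S): in F::=b S, the suffix after S is empty, so FOLLOW(S) ⊇ FOLLOW(F) = {$, e}. Thus FOLLOW(S) = {$, e}.
FOLLOW(F): in S::=R R F, the suffix after F is empty, so FOLLOW(F) ⊇ FOLLOW(S) = {$, e}; in B::=F e, F is followed by e with FIRST {e}. Thus FOLLOW(F) = {$, e}.
FOLLOW(B): in S::=d B, the suffix after B is empty, so FOLLOW(B) ⊇ FOLLOW(S) = {$, e}; in Q::=f B, the suffix after B is empty, so FOLLOW(B) ⊇ FOLLOW(Q) = {a, b, d, f}. Thus FOLLOW(B) = {$, a, b, d, e, f}.

{$, a, b, d, e, f}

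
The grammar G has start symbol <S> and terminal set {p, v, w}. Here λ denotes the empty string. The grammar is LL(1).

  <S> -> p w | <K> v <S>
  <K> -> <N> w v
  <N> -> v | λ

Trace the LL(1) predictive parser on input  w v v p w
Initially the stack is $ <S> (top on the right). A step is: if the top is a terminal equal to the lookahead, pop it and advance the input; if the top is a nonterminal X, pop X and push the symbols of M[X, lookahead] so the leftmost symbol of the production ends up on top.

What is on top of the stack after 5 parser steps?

step 1: stack=$ <S>  input=w v v p w $  — expand <S> -> <K> v <S>
step 2: stack=$ <S> v <K>  input=w v v p w $  — expand <K> -> <N> w v
step 3: stack=$ <S> v v w <N>  input=w v v p w $  — expand <N> -> λ
step 4: stack=$ <S> v v w  input=w v v p w $  — match w
step 5: stack=$ <S> v v  input=v v p w $  — match v
Stack after step 5: $ <S> v (top = v).

v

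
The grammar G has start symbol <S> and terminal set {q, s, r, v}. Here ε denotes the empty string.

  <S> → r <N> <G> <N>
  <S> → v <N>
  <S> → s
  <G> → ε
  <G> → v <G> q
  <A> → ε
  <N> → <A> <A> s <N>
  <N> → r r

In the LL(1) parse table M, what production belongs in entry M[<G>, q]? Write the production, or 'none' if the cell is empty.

FIRST(<S>): from <S>→r <N> <G> <N> we get {r}; from <S>→v <N> we get {v}; from <S>→s we get {s}. So FIRST(<S>) = {r, s, v}.
FIRST(<G>): from <G>→ε we get {ε}; from <G>→v <G> q we get {v}. So FIRST(<G>) = {ε, v}.
FIRST(<A>): from <A>→ε we get {ε}. So FIRST(<A>) = {ε}.
FIRST(<N>): from <N>→<A> <A> s <N> we get {s}; from <N>→r r we get {r}. So FIRST(<N>) = {r, s}.
FOLLOW(<S>) includes $ since <S> is the start symbol.
FOLLOW(<G>): in <S>→r <N> <G> <N>, <G> is followed by <N> with FIRST {r, s}; in <G>→v <G> q, <G> is followed by q with FIRST {q}. Thus FOLLOW(<G>) = {q, r, s}.
For <G> → ε: FIRST(ε) = {ε}, so it goes in M[<G>, t] for t ∈ {}; since ε ∈ FIRST, also for every t ∈ FOLLOW(<G>) = {q, r, s}.
For <G> → v <G> q: FIRST(v <G> q) = {v}, so it goes in M[<G>, t] for t ∈ {v}.

<G> → ε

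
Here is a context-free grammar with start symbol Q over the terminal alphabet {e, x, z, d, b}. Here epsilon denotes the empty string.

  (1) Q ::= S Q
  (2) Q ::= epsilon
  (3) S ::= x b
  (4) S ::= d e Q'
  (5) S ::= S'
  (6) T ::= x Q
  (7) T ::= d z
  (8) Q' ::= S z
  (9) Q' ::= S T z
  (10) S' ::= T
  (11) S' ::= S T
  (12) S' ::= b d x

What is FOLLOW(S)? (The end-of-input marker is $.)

{$, b, d, x, z}

FIRST(T) = {d, x}
FIRST(Q) = {epsilon, b, d, x}  (via S Q)
FIRST(S) = {b, d, x}  (via S')
FIRST(Q') = {b, d, x}  (via S z, S T z)
FIRST(S') = {b, d, x}  (via T, S T)
FOLLOW(Q) includes $ since Q is the start symbol.
FOLLOW(Q): in Q::=S Q, the suffix after Q is empty (adds nothing new); in T::=x Q, the suffix after Q is empty, so FOLLOW(Q) ⊇ FOLLOW(T) = {$, b, d, x, z}. Thus FOLLOW(Q) = {$, b, d, x, z}.
FOLLOW(S): in Q::=S Q, S is followed by Q with FIRST {epsilon, b, d, x}; in Q::=S Q, the suffix after S is nullable, so FOLLOW(S) ⊇ FOLLOW(Q) = {$, b, d, x, z}; in Q'::=S z, S is followed by z with FIRST {z}; in Q'::=S T z, S is followed by T z with FIRST {d, x}; in S'::=S T, S is followed by T with FIRST {d, x}. Thus FOLLOW(S) = {$, b, d, x, z}.
FOLLOW(Q'): in S::=d e Q', the suffix after Q' is empty, so FOLLOW(Q') ⊇ FOLLOW(S) = {$, b, d, x, z}. Thus FOLLOW(Q') = {$, b, d, x, z}.
FOLLOW(S'): in S::=S', the suffix after S' is empty, so FOLLOW(S') ⊇ FOLLOW(S) = {$, b, d, x, z}. Thus FOLLOW(S') = {$, b, d, x, z}.
FOLLOW(T): in Q'::=S T z, T is followed by z with FIRST {z}; in S'::=T, the suffix after T is empty, so FOLLOW(T) ⊇ FOLLOW(S') = {$, b, d, x, z}; in S'::=S T, the suffix after T is empty, so FOLLOW(T) ⊇ FOLLOW(S') = {$, b, d, x, z}. Thus FOLLOW(T) = {$, b, d, x, z}.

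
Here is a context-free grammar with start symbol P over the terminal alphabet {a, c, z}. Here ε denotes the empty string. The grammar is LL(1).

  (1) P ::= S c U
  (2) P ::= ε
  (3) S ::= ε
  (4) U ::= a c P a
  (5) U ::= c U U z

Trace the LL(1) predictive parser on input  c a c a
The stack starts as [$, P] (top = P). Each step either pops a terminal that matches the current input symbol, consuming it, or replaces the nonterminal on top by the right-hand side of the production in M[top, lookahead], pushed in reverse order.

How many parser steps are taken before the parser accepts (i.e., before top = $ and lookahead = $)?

     Stack      Input      Action
  1  $ P        c a c a $  expand P ::= S c U
  2  $ U c S    c a c a $  expand S ::= ε
  3  $ U c      c a c a $  match c
  4  $ U        a c a $    expand U ::= a c P a
  5  $ a P c a  a c a $    match a
  6  $ a P c    c a $      match c
  7  $ a P      a $        expand P ::= ε
  8  $ a        a $        match a
Accept reached after 8 steps.

8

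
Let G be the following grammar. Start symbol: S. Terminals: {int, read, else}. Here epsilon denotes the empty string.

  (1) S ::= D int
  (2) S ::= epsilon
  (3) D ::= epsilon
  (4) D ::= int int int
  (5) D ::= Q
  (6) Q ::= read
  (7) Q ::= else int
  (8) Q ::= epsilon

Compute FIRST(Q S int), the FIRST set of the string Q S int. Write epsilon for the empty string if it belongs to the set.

FIRST(Q): from Q::=read we get {read}; from Q::=else int we get {else}; from Q::=epsilon we get {epsilon}. So FIRST(Q) = {epsilon, else, read}.
FIRST(D): from D::=epsilon we get {epsilon}; from D::=int int int we get {int}; from D::=Q we get {epsilon, else, read}. So FIRST(D) = {epsilon, else, int, read}.
FIRST(S): from S::=D int we get {else, int, read}; from S::=epsilon we get {epsilon}. So FIRST(S) = {epsilon, else, int, read}.
FIRST(Q S int): take FIRST of each symbol in turn, carrying on past any symbol whose FIRST contains epsilon; result {else, int, read}.

{else, int, read}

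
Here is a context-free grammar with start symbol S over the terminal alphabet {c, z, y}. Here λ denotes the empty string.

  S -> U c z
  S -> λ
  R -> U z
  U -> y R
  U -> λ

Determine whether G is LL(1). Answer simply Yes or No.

Yes

FIRST(S) = {λ, c, y}
FIRST(R) = {y, z}
FIRST(U) = {λ, y}
FOLLOW(S) = {$}
FOLLOW(R) = {c, z}
FOLLOW(U) = {c, z}
Each cell of M receives at most one production.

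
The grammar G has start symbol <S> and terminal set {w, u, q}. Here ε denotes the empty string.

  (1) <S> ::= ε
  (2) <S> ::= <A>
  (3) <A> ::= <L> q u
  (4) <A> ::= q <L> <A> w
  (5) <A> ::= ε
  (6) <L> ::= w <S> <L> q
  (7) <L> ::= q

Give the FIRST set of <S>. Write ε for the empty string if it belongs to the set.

FIRST(<L>) = {q, w}
FIRST(<A>) = {ε, q, w}  (via <L> q u)
FIRST(<S>) = {ε, q, w}  (via <A>)

{ε, q, w}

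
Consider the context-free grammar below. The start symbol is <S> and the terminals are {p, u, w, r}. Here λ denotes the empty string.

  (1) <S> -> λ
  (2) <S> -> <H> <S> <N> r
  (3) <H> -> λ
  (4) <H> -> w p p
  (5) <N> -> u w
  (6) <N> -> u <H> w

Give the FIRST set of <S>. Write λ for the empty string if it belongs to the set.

{λ, u, w}

FIRST(<H>): from <H>->λ we get {λ}; from <H>->w p p we get {w}. So FIRST(<H>) = {λ, w}.
FIRST(<N>): from <N>->u w we get {u}; from <N>->u <H> w we get {u}. So FIRST(<N>) = {u}.
FIRST(<S>): from <S>->λ we get {λ}; from <S>-><H> <S> <N> r we get {u, w}. So FIRST(<S>) = {λ, u, w}.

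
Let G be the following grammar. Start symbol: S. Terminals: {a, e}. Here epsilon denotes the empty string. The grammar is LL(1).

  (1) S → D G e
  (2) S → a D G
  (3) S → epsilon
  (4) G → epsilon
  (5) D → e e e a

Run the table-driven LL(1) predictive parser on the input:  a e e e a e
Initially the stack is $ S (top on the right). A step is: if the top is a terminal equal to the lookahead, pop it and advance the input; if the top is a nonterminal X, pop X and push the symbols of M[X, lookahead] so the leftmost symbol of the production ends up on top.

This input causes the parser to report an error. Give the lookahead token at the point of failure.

e

     Stack        Input          Action
  1  $ S          a e e e a e $  expand S → a D G
  2  $ G D a      a e e e a e $  match a
  3  $ G D        e e e a e $    expand D → e e e a
  4  $ G a e e e  e e e a e $    match e
  5  $ G a e e    e e a e $      match e
  6  $ G a e      e a e $        match e
  7  $ G a        a e $          match a
  8  $ G          e $            expand G → epsilon
  9  $            e $            error: stack empty but input remains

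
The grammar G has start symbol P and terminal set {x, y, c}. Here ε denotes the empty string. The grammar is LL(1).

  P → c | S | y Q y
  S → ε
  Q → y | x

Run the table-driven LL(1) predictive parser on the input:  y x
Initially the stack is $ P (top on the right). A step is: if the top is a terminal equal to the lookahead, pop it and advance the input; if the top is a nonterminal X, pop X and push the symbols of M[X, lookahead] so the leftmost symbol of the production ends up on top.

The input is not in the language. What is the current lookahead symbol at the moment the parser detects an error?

$

step 1: stack=$ P  input=y x $  — expand P → y Q y
step 2: stack=$ y Q y  input=y x $  — match y
step 3: stack=$ y Q  input=x $  — expand Q → x
step 4: stack=$ y x  input=x $  — match x
step 5: stack=$ y  input=$  — error: top is terminal y but lookahead is $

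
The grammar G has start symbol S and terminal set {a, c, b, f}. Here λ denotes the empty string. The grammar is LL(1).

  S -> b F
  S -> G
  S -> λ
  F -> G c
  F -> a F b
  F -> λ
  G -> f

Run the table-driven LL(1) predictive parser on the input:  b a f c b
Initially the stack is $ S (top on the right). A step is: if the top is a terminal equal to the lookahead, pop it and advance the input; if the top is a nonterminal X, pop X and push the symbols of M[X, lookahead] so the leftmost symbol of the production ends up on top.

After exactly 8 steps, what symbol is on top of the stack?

b

step 1: stack=$ S  input=b a f c b $  — expand S -> b F
step 2: stack=$ F b  input=b a f c b $  — match b
step 3: stack=$ F  input=a f c b $  — expand F -> a F b
step 4: stack=$ b F a  input=a f c b $  — match a
step 5: stack=$ b F  input=f c b $  — expand F -> G c
step 6: stack=$ b c G  input=f c b $  — expand G -> f
step 7: stack=$ b c f  input=f c b $  — match f
step 8: stack=$ b c  input=c b $  — match c
Stack after step 8: $ b (top = b).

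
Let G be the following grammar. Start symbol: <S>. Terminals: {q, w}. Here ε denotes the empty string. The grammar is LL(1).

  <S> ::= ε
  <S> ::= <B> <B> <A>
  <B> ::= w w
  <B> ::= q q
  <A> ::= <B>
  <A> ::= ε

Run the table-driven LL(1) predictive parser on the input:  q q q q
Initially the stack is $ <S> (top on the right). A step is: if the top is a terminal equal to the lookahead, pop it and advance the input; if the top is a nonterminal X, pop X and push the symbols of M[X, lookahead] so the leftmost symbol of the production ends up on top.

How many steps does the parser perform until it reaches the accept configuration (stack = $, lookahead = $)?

step 1: stack=$ <S>  input=q q q q $  — expand <S> ::= <B> <B> <A>
step 2: stack=$ <A> <B> <B>  input=q q q q $  — expand <B> ::= q q
step 3: stack=$ <A> <B> q q  input=q q q q $  — match q
step 4: stack=$ <A> <B> q  input=q q q $  — match q
step 5: stack=$ <A> <B>  input=q q $  — expand <B> ::= q q
step 6: stack=$ <A> q q  input=q q $  — match q
step 7: stack=$ <A> q  input=q $  — match q
step 8: stack=$ <A>  input=$  — expand <A> ::= ε
Accept reached after 8 steps.

8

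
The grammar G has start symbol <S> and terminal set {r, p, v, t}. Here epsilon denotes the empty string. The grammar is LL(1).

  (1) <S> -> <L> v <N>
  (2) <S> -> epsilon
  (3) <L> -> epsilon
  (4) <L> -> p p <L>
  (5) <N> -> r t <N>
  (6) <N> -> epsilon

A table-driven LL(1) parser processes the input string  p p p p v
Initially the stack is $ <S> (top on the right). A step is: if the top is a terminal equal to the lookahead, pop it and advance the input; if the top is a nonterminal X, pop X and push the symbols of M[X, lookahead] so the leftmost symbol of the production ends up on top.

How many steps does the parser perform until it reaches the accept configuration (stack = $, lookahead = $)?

step 1: stack=$ <S>  input=p p p p v $  — expand <S> -> <L> v <N>
step 2: stack=$ <N> v <L>  input=p p p p v $  — expand <L> -> p p <L>
step 3: stack=$ <N> v <L> p p  input=p p p p v $  — match p
step 4: stack=$ <N> v <L> p  input=p p p v $  — match p
step 5: stack=$ <N> v <L>  input=p p v $  — expand <L> -> p p <L>
step 6: stack=$ <N> v <L> p p  input=p p v $  — match p
step 7: stack=$ <N> v <L> p  input=p v $  — match p
step 8: stack=$ <N> v <L>  input=v $  — expand <L> -> epsilon
step 9: stack=$ <N> v  input=v $  — match v
step 10: stack=$ <N>  input=$  — expand <N> -> epsilon
Accept reached after 10 steps.

10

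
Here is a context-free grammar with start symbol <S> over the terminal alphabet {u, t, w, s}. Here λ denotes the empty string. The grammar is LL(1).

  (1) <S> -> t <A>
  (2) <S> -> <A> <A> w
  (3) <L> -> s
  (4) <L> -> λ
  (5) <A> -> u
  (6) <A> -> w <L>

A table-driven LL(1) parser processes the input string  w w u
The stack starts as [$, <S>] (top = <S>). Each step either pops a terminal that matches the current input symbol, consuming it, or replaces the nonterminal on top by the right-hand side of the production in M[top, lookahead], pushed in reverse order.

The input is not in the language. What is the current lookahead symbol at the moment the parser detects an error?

u

     Stack          Input    Action
  1  $ <S>          w w u $  expand <S> -> <A> <A> w
  2  $ w <A> <A>    w w u $  expand <A> -> w <L>
  3  $ w <A> <L> w  w w u $  match w
  4  $ w <A> <L>    w u $    expand <L> -> λ
  5  $ w <A>        w u $    expand <A> -> w <L>
  6  $ w <L> w      w u $    match w
  7  $ w <L>        u $      expand <L> -> λ
  8  $ w            u $      error: top is terminal w but lookahead is u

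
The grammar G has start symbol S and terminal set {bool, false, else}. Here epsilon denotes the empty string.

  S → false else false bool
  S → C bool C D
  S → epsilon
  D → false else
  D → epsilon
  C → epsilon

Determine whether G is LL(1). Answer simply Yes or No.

Yes

FIRST(S) = {epsilon, bool, false}
FIRST(D) = {epsilon, false}
FIRST(C) = {epsilon}
FOLLOW(S) = {$}
FOLLOW(D) = {$}
FOLLOW(C) = {$, bool, false}
Each cell of M receives at most one production.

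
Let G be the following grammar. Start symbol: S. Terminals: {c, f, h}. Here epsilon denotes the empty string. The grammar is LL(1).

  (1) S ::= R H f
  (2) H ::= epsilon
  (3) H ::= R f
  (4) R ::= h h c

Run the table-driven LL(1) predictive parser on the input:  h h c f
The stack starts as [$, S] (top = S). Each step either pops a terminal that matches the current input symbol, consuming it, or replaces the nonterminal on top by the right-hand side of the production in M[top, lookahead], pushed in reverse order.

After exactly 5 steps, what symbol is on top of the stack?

H

step 1: stack=$ S  input=h h c f $  — expand S ::= R H f
step 2: stack=$ f H R  input=h h c f $  — expand R ::= h h c
step 3: stack=$ f H c h h  input=h h c f $  — match h
step 4: stack=$ f H c h  input=h c f $  — match h
step 5: stack=$ f H c  input=c f $  — match c
Stack after step 5: $ f H (top = H).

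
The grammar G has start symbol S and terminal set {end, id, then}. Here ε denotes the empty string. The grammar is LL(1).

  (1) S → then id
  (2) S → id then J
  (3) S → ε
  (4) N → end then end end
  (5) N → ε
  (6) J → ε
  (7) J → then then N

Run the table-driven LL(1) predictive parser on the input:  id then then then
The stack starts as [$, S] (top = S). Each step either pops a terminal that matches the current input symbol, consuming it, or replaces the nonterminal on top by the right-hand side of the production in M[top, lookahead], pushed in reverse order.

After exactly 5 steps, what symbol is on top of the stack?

then

     Stack          Input                Action
  1  $ S            id then then then $  expand S → id then J
  2  $ J then id    id then then then $  match id
  3  $ J then       then then then $     match then
  4  $ J            then then $          expand J → then then N
  5  $ N then then  then then $          match then
Stack after step 5: $ N then (top = then).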